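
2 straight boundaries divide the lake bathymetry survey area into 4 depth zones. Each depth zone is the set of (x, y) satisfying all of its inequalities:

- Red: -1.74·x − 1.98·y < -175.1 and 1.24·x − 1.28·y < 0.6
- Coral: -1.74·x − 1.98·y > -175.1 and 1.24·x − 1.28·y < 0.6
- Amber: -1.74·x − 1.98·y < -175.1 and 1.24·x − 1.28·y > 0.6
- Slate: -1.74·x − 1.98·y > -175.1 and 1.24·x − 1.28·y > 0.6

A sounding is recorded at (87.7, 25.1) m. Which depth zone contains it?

Amber

-1.74·87.7 − 1.98·25.1 = -202.296, which is < -175.1
1.24·87.7 − 1.28·25.1 = 76.620, which is > 0.6
This sign pattern matches Amber.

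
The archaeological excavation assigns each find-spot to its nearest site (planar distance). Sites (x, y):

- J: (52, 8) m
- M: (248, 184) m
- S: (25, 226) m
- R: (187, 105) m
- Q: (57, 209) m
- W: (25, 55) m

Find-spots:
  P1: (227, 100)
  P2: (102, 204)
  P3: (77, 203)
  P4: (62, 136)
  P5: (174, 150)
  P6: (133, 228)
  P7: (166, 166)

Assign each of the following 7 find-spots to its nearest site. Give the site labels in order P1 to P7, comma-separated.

P1 → R (d²=1625.00)
P2 → Q (d²=2050.00)
P3 → Q (d²=436.00)
P4 → Q (d²=5354.00)
P5 → R (d²=2194.00)
P6 → Q (d²=6137.00)
P7 → R (d²=4162.00)

R, Q, Q, Q, R, Q, R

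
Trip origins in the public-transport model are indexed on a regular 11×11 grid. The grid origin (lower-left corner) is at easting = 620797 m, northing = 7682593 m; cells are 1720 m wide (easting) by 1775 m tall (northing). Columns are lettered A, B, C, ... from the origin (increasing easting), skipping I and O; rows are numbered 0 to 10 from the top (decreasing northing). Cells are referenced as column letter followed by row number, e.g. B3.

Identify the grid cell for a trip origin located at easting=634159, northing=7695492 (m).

Column index: ⌊(634159 − 620797) / 1720⌋ = ⌊7.769⌋ = 7 → column H
Row offset from origin: ⌊(7695492 − 7682593) / 1775⌋ = ⌊7.267⌋ = 7 → row 3 (counted from top)

H3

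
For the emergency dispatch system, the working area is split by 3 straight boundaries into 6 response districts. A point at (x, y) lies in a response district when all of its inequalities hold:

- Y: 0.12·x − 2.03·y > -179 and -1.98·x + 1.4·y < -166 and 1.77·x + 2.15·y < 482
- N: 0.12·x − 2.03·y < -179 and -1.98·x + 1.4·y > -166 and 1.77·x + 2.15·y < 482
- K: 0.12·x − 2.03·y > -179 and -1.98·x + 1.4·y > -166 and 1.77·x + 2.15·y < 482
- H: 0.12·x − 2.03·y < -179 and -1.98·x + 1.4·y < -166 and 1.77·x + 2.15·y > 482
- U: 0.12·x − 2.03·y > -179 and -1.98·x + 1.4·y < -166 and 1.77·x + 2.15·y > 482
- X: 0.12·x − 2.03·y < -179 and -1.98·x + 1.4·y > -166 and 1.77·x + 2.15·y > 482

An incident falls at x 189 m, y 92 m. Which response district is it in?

0.12·189 − 2.03·92 = -164.080, which is > -179
-1.98·189 + 1.4·92 = -245.420, which is < -166
1.77·189 + 2.15·92 = 532.330, which is > 482
This sign pattern matches U.

U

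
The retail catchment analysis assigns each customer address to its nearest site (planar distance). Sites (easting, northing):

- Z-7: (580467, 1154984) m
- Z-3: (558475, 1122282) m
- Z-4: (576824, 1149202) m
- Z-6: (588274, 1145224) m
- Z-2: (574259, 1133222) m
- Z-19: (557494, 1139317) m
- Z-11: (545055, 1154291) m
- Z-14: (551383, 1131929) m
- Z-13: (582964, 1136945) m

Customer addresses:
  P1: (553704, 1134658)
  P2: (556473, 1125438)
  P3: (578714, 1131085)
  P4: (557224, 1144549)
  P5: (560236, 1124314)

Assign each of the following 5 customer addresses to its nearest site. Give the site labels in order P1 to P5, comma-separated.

Z-14, Z-3, Z-2, Z-19, Z-3

P1 → Z-14 (d²=12834482.00)
P2 → Z-3 (d²=13968340.00)
P3 → Z-2 (d²=24413794.00)
P4 → Z-19 (d²=27446724.00)
P5 → Z-3 (d²=7230145.00)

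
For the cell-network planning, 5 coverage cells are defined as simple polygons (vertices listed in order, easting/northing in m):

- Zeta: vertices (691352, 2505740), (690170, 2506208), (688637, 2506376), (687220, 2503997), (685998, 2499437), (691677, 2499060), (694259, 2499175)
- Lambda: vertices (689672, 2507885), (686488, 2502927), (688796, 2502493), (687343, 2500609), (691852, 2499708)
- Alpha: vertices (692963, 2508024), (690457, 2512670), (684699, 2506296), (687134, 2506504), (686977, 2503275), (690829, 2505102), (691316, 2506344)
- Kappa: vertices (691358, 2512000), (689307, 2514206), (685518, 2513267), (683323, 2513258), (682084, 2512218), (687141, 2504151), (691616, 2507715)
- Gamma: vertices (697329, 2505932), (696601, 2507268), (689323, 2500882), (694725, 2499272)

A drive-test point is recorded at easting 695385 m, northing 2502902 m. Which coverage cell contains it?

Cast a ray rightward from (695385, 2502902). For each polygon, the edges (by vertex number in listed order) whose endpoints lie on opposite sides of northing = 2502902, where each meets that height, and whether that is right or left of the point:
Zeta: 4–5 at easting≈686926.6 (left), 7–1 at easting≈692608.7 (left) → 0 crossings.
Lambda: 2–3 at easting≈686620.9 (left), 5–1 at easting≈691000.5 (left) → 0 crossings.
Alpha: no edge straddles that height → 0 crossings.
Kappa: no edge straddles that height → 0 crossings.
Gamma: 2–3 at easting≈691625.2 (left), 4–1 at easting≈696144.3 (right) → 1 crossing.
Only Gamma has an odd count, so the point is inside Gamma.

Gamma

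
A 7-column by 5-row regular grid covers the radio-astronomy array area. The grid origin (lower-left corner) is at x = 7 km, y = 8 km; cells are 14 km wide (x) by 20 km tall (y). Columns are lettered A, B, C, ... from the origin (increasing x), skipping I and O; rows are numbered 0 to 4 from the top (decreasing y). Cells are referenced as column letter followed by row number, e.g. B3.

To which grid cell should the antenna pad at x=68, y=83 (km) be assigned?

E1

Column index: ⌊(68 − 7) / 14⌋ = ⌊4.357⌋ = 4 → column E
Row offset from origin: ⌊(83 − 8) / 20⌋ = ⌊3.750⌋ = 3 → row 1 (counted from top)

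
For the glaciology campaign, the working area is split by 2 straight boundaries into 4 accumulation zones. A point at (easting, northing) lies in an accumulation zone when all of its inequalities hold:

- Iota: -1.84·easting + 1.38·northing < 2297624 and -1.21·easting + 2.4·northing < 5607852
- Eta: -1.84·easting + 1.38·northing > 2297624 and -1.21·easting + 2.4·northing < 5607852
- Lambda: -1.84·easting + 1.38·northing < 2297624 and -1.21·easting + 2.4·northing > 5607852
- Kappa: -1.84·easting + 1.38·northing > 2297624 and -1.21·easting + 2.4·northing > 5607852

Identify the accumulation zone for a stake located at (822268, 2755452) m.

-1.84·822268 + 1.38·2755452 = 2289550.640, which is < 2297624
-1.21·822268 + 2.4·2755452 = 5618140.520, which is > 5607852
This sign pattern matches Lambda.

Lambda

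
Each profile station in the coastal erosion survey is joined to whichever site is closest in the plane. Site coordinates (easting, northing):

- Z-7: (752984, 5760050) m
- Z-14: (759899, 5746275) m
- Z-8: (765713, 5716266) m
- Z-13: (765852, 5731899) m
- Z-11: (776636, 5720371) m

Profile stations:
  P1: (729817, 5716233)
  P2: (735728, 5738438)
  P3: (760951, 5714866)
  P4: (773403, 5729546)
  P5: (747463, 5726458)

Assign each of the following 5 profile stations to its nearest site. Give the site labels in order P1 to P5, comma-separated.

Z-8, Z-14, Z-8, Z-13, Z-13

P1 → Z-8 (d²=1288523905.00)
P2 → Z-14 (d²=645655810.00)
P3 → Z-8 (d²=24636644.00)
P4 → Z-13 (d²=62554210.00)
P5 → Z-13 (d²=367759802.00)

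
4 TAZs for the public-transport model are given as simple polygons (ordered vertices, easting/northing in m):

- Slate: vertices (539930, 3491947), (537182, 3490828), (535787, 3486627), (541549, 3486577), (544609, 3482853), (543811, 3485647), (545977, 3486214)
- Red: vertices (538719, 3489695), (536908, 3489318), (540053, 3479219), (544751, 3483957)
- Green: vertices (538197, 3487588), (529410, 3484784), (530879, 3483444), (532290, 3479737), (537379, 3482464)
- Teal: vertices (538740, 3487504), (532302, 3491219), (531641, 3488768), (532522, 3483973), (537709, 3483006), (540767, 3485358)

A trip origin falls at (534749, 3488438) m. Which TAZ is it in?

Teal

Cast a ray rightward from (534749, 3488438). For each polygon, the edges (by vertex number in listed order) whose endpoints lie on opposite sides of northing = 3488438, where each meets that height, and whether that is right or left of the point:
Slate: 2–3 at easting≈536388.4 (right), 7–1 at easting≈543631.2 (right) → 2 crossings.
Red: 2–3 at easting≈537182.0 (right), 4–1 at easting≈540040.4 (right) → 2 crossings.
Green: no edge straddles that height → 0 crossings.
Teal: 1–2 at easting≈537121.4 (right), 3–4 at easting≈531701.6 (left) → 1 crossing.
Only Teal has an odd count, so the point is inside Teal.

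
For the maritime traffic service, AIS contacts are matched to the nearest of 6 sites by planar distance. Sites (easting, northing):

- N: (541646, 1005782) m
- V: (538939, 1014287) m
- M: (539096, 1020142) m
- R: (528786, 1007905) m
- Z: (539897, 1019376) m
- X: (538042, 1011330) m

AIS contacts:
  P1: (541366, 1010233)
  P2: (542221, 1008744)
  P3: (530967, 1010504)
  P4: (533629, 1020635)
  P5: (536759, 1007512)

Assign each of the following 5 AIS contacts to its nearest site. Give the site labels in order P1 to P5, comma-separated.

P1 → X (d²=12252385.00)
P2 → N (d²=9104069.00)
P3 → R (d²=11511562.00)
P4 → M (d²=30131138.00)
P5 → X (d²=16223213.00)

X, N, R, M, X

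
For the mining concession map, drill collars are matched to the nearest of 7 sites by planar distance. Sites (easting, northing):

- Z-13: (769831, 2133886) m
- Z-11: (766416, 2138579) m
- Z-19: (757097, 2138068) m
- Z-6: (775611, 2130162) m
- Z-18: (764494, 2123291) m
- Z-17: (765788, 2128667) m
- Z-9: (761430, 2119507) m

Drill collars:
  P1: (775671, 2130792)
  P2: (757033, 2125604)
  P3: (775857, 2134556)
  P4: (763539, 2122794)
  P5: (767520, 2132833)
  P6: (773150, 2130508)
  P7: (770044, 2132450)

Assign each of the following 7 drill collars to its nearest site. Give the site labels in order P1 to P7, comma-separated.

Z-6, Z-9, Z-6, Z-18, Z-13, Z-6, Z-13

P1 → Z-6 (d²=400500.00)
P2 → Z-9 (d²=56507018.00)
P3 → Z-6 (d²=19367752.00)
P4 → Z-18 (d²=1159034.00)
P5 → Z-13 (d²=6449530.00)
P6 → Z-6 (d²=6176237.00)
P7 → Z-13 (d²=2107465.00)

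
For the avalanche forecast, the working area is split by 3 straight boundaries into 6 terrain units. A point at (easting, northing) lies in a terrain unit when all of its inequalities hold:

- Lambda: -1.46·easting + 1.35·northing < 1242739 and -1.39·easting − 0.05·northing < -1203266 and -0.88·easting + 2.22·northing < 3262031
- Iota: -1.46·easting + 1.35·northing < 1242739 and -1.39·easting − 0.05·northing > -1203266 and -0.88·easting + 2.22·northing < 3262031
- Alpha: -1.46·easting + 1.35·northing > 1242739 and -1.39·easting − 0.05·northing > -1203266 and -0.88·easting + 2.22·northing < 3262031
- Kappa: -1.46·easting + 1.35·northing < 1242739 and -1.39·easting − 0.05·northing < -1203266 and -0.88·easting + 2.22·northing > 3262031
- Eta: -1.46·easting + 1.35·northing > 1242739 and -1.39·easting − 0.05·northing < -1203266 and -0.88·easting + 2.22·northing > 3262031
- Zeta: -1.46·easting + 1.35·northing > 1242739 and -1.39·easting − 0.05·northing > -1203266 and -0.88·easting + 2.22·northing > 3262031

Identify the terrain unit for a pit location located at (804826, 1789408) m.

-1.46·804826 + 1.35·1789408 = 1240654.840, which is < 1242739
-1.39·804826 − 0.05·1789408 = -1208178.540, which is < -1203266
-0.88·804826 + 2.22·1789408 = 3264238.880, which is > 3262031
This sign pattern matches Kappa.

Kappa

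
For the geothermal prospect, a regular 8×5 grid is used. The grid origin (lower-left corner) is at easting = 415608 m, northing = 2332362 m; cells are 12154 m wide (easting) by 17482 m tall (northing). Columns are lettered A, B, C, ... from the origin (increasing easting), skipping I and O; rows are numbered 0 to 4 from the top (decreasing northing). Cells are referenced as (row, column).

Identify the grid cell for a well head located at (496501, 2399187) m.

(1, G)

Column index: ⌊(496501 − 415608) / 12154⌋ = ⌊6.656⌋ = 6 → column G
Row offset from origin: ⌊(2399187 − 2332362) / 17482⌋ = ⌊3.823⌋ = 3 → row 1 (counted from top)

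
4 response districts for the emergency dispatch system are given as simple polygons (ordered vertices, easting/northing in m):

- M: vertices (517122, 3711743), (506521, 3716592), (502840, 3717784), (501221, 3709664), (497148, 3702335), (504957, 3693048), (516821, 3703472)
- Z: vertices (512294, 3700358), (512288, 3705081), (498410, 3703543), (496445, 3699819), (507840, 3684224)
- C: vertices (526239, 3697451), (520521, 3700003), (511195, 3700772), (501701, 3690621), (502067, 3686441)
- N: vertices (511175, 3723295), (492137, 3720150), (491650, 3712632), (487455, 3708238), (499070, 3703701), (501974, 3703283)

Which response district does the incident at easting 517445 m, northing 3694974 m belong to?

C

Cast a ray rightward from (517445, 3694974). For each polygon, the edges (by vertex number in listed order) whose endpoints lie on opposite sides of northing = 3694974, where each meets that height, and whether that is right or left of the point:
M: 5–6 at easting≈503337.5 (left), 6–7 at easting≈507149.1 (left) → 0 crossings.
Z: 4–5 at easting≈499985.2 (left), 5–1 at easting≈510807.7 (left) → 0 crossings.
C: 3–4 at easting≈505772.3 (left), 5–1 at easting≈520800.8 (right) → 1 crossing.
N: no edge straddles that height → 0 crossings.
Only C has an odd count, so the point is inside C.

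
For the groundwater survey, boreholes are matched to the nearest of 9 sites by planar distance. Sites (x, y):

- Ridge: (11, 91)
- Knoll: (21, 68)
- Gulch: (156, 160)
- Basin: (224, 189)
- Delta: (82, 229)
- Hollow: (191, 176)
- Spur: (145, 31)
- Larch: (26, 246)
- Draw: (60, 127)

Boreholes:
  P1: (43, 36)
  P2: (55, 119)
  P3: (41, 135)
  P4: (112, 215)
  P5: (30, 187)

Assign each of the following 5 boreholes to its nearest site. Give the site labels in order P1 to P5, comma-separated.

Knoll, Draw, Draw, Delta, Larch

P1 → Knoll (d²=1508.00)
P2 → Draw (d²=89.00)
P3 → Draw (d²=425.00)
P4 → Delta (d²=1096.00)
P5 → Larch (d²=3497.00)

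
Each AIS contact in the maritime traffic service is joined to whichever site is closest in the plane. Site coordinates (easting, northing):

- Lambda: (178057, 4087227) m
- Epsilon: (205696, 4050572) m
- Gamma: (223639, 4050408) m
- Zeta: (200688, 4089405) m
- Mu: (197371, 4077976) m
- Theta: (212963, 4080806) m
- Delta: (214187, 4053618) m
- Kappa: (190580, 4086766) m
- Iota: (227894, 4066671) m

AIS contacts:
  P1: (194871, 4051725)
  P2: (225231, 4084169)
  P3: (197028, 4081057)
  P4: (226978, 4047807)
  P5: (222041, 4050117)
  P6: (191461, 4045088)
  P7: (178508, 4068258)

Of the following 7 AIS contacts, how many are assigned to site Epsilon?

2

P1 → Epsilon
P2 → Theta
P3 → Mu
P4 → Gamma
P5 → Gamma
P6 → Epsilon
P7 → Lambda
2 of the 7 go to Epsilon.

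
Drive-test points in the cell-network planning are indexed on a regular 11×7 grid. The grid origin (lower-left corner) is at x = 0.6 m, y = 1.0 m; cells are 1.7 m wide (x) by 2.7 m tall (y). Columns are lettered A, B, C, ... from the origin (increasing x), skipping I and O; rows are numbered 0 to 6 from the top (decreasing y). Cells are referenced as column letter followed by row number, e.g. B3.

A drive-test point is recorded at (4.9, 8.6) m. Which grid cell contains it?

C4

Column index: ⌊(4.9 − 0.6) / 1.7⌋ = ⌊2.529⌋ = 2 → column C
Row offset from origin: ⌊(8.6 − 1.0) / 2.7⌋ = ⌊2.815⌋ = 2 → row 4 (counted from top)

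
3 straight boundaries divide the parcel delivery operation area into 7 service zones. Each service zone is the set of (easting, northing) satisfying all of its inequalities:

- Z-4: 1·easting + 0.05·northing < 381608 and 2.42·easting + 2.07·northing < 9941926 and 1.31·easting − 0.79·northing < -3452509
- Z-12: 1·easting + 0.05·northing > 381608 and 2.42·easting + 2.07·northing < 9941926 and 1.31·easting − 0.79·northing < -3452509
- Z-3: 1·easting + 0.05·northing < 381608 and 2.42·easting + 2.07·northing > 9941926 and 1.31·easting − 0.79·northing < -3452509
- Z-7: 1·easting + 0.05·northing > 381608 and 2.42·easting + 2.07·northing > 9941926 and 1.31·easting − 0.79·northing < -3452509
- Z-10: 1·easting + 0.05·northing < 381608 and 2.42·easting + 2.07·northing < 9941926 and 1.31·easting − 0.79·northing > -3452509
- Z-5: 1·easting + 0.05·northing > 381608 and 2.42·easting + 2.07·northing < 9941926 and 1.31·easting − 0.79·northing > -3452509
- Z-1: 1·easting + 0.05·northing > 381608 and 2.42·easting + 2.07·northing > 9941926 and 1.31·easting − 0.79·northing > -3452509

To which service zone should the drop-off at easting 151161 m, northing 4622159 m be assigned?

Z-12

1·151161 + 0.05·4622159 = 382268.950, which is > 381608
2.42·151161 + 2.07·4622159 = 9933678.750, which is < 9941926
1.31·151161 − 0.79·4622159 = -3453484.700, which is < -3452509
This sign pattern matches Z-12.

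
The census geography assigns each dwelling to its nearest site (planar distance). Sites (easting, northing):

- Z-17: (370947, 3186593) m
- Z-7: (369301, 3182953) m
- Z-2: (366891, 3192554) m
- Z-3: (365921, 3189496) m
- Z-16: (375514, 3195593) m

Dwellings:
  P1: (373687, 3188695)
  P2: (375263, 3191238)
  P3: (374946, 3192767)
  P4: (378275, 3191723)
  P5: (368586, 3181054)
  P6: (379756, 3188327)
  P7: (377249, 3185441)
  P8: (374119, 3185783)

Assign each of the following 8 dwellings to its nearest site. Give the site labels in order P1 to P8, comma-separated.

P1 → Z-17 (d²=11926004.00)
P2 → Z-16 (d²=19029026.00)
P3 → Z-16 (d²=8308900.00)
P4 → Z-16 (d²=22600021.00)
P5 → Z-7 (d²=4117426.00)
P6 → Z-16 (d²=70789320.00)
P7 → Z-17 (d²=41042308.00)
P8 → Z-17 (d²=10717684.00)

Z-17, Z-16, Z-16, Z-16, Z-7, Z-16, Z-17, Z-17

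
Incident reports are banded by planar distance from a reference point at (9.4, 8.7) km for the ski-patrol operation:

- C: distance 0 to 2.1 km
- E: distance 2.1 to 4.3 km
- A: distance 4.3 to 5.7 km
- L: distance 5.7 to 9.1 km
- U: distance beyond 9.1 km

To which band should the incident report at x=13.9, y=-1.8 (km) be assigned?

U

Distance = √((13.9−9.4)² + (-1.8−8.7)²) = √(20.250 + 110.250) = 11.424 km.
9.1 ≤ 11.424 < ∞ → U.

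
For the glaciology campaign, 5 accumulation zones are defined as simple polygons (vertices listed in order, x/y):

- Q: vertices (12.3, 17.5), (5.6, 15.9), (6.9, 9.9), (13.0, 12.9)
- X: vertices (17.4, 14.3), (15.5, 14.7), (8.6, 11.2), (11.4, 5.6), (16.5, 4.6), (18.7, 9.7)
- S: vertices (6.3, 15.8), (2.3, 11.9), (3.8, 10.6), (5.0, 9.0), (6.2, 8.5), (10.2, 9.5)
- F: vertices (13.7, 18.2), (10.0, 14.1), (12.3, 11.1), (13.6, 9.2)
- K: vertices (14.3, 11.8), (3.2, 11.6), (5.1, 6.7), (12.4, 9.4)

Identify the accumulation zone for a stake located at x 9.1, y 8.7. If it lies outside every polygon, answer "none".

K

Cast a ray rightward from (9.1, 8.7). For each polygon, the edges (by vertex number in listed order) whose endpoints lie on opposite sides of y = 8.7, where each meets that height, and whether that is right or left of the point:
Q: no edge straddles that height → 0 crossings.
X: 3–4 at x≈9.85 (right), 5–6 at x≈18.27 (right) → 2 crossings.
S: 4–5 at x≈5.72 (left), 5–6 at x≈7.00 (left) → 0 crossings.
F: no edge straddles that height → 0 crossings.
K: 2–3 at x≈4.32 (left), 3–4 at x≈10.51 (right) → 1 crossing.
Only K has an odd count, so the point is inside K.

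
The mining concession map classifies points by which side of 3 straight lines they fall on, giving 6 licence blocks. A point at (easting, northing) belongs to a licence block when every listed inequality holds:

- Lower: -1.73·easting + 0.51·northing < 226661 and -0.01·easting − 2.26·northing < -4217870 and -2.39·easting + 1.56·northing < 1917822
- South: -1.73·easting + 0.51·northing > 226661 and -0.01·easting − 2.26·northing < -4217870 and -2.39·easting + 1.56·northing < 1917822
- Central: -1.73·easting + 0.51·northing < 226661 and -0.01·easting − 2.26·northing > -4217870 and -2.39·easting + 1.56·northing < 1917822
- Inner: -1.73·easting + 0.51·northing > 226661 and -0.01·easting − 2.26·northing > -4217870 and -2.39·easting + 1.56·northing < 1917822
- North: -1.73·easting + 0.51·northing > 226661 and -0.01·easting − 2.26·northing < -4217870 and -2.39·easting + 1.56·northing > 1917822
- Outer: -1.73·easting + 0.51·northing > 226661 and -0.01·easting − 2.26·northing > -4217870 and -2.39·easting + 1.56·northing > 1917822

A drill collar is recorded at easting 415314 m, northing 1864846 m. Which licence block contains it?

-1.73·415314 + 0.51·1864846 = 232578.240, which is > 226661
-0.01·415314 − 2.26·1864846 = -4218705.100, which is < -4217870
-2.39·415314 + 1.56·1864846 = 1916559.300, which is < 1917822
This sign pattern matches South.

South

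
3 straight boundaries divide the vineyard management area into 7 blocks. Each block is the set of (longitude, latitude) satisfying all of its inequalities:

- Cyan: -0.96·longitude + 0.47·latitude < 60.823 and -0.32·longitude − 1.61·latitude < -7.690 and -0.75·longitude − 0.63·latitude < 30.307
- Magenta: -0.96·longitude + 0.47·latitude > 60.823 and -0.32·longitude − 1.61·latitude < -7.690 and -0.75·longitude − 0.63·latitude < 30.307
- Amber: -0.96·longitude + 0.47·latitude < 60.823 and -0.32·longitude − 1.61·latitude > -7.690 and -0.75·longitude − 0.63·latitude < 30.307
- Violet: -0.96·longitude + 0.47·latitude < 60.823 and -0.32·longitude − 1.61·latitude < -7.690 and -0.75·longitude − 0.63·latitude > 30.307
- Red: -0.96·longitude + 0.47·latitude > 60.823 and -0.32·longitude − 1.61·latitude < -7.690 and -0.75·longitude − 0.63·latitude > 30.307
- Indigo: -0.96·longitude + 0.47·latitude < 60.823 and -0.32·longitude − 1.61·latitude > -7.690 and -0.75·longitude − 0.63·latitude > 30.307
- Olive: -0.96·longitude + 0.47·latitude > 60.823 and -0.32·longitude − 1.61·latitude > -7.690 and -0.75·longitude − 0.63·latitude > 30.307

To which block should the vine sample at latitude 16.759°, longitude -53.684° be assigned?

Cyan

-0.96·-53.684 + 0.47·16.759 = 59.413, which is < 60.823
-0.32·-53.684 − 1.61·16.759 = -9.803, which is < -7.690
-0.75·-53.684 − 0.63·16.759 = 29.705, which is < 30.307
This sign pattern matches Cyan.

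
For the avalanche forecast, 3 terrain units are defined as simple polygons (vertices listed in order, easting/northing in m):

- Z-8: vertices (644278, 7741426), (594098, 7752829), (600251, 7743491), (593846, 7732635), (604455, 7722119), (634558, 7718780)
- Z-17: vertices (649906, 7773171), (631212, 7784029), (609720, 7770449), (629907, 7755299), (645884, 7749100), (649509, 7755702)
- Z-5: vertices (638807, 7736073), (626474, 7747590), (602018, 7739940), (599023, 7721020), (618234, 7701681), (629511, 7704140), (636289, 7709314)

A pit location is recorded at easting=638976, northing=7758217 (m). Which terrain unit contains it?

Z-17

Cast a ray rightward from (638976, 7758217). For each polygon, the edges (by vertex number in listed order) whose endpoints lie on opposite sides of northing = 7758217, where each meets that height, and whether that is right or left of the point:
Z-8: no edge straddles that height → 0 crossings.
Z-17: 3–4 at easting≈626018.8 (left), 6–1 at easting≈649566.2 (right) → 1 crossing.
Z-5: no edge straddles that height → 0 crossings.
Only Z-17 has an odd count, so the point is inside Z-17.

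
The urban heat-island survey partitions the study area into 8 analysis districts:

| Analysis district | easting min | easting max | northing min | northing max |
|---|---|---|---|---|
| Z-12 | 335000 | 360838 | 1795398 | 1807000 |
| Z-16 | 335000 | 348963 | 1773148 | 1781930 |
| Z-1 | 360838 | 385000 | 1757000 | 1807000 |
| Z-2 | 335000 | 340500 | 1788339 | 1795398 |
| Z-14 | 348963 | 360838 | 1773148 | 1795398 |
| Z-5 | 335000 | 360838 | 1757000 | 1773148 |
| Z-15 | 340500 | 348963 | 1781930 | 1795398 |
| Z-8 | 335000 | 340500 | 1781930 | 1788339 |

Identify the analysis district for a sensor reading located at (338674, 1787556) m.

Z-8

The point has easting = 338674 and northing = 1787556.
Only Z-8 satisfies 335000 ≤ easting ≤ 340500 and 1781930 ≤ northing ≤ 1788339.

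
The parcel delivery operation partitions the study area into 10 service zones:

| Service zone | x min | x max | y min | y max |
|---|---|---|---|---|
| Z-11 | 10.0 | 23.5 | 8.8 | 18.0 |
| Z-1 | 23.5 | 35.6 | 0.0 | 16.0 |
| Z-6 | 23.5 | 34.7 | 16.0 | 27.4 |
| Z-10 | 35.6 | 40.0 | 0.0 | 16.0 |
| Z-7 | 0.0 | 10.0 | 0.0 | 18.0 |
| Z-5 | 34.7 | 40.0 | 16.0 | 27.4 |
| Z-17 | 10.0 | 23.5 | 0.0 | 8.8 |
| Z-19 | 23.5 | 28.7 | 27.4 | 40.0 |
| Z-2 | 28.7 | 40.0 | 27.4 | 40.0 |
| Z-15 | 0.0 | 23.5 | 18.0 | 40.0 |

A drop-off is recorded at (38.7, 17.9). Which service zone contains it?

The point has x = 38.7 and y = 17.9.
Only Z-5 satisfies 34.7 ≤ x ≤ 40.0 and 16.0 ≤ y ≤ 27.4.

Z-5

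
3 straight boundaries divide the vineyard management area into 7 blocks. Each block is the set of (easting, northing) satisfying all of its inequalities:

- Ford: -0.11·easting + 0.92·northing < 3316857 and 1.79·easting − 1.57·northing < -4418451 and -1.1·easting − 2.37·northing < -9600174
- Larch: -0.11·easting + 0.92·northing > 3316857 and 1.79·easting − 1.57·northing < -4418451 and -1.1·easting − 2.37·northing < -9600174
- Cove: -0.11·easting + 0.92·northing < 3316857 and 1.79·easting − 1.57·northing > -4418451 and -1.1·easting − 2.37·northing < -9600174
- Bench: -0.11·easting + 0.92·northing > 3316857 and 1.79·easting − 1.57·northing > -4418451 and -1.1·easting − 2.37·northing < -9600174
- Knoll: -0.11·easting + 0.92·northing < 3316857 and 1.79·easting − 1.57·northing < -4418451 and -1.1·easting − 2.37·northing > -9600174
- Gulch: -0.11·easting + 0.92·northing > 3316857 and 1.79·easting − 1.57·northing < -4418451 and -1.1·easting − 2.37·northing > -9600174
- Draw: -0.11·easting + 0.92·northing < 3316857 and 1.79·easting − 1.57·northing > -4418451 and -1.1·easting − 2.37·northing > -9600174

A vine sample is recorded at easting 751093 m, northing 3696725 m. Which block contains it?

Gulch

-0.11·751093 + 0.92·3696725 = 3318366.770, which is > 3316857
1.79·751093 − 1.57·3696725 = -4459401.780, which is < -4418451
-1.1·751093 − 2.37·3696725 = -9587440.550, which is > -9600174
This sign pattern matches Gulch.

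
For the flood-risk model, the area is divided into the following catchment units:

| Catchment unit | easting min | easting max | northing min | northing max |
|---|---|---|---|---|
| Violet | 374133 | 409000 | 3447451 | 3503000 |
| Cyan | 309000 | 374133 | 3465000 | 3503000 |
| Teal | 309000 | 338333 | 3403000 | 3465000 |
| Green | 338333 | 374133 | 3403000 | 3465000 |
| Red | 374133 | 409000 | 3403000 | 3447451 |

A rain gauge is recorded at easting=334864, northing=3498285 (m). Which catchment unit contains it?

Cyan

The point has easting = 334864 and northing = 3498285.
Only Cyan satisfies 309000 ≤ easting ≤ 374133 and 3465000 ≤ northing ≤ 3503000.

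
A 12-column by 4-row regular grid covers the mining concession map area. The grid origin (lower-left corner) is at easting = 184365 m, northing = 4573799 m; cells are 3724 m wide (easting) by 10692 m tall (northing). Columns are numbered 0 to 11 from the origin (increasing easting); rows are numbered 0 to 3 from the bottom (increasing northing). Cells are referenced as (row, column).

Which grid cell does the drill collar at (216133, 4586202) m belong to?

Column index: ⌊(216133 − 184365) / 3724⌋ = ⌊8.531⌋ = 8
Row offset from origin: ⌊(4586202 − 4573799) / 10692⌋ = ⌊1.160⌋ = 1 → row 1

(1, 8)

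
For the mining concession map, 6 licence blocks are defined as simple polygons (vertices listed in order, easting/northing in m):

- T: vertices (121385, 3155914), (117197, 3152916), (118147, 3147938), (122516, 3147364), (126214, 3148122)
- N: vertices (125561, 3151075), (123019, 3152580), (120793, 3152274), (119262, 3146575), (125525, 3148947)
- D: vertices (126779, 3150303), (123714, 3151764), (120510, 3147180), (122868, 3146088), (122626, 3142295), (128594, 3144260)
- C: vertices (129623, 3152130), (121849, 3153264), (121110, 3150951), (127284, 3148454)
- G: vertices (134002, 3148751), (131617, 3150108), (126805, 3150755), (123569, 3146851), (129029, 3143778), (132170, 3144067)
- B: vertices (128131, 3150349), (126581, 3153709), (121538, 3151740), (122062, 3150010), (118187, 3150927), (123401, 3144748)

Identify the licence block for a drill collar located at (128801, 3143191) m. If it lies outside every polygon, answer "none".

none

Cast a ray rightward from (128801, 3143191). For each polygon, the edges (by vertex number in listed order) whose endpoints lie on opposite sides of northing = 3143191, where each meets that height, and whether that is right or left of the point:
T: no edge straddles that height → 0 crossings.
N: no edge straddles that height → 0 crossings.
D: 4–5 at easting≈122683.2 (left), 5–6 at easting≈125347.3 (left) → 0 crossings.
C: no edge straddles that height → 0 crossings.
G: no edge straddles that height → 0 crossings.
B: no edge straddles that height → 0 crossings.
All counts are even, so the point lies outside every listed polygon.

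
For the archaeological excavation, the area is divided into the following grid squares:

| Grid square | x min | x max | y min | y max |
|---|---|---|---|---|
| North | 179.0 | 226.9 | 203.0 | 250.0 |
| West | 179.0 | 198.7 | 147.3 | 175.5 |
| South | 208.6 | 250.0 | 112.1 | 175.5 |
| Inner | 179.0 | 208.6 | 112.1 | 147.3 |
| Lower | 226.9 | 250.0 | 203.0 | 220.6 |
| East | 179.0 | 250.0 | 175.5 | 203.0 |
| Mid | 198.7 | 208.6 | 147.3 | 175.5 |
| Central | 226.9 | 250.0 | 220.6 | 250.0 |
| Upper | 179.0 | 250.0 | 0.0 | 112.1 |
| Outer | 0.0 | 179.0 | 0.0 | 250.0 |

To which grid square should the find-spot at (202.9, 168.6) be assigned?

Mid

The point has x = 202.9 and y = 168.6.
Only Mid satisfies 198.7 ≤ x ≤ 208.6 and 147.3 ≤ y ≤ 175.5.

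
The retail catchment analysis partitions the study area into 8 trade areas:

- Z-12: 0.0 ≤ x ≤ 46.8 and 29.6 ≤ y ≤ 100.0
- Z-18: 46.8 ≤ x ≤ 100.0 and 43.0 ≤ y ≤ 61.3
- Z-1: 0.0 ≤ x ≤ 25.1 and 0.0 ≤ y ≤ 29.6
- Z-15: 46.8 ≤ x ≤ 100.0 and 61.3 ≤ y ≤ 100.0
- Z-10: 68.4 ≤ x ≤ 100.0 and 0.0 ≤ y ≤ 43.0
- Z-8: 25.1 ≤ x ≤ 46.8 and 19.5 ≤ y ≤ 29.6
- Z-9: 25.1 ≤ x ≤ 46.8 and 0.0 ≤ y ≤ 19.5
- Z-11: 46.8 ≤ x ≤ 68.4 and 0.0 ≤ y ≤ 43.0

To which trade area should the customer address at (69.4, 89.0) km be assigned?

Z-15

The point has x = 69.4 and y = 89.0.
Only Z-15 satisfies 46.8 ≤ x ≤ 100.0 and 61.3 ≤ y ≤ 100.0.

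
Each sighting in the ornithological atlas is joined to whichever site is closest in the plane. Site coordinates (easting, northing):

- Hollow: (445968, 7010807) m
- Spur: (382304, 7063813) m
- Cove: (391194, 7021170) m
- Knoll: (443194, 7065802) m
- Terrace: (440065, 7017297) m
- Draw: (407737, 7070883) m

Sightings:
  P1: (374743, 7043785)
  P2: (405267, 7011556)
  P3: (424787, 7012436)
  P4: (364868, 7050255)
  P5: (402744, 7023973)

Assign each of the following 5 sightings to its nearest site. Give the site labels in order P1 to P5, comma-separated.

P1 → Spur (d²=458289505.00)
P2 → Cove (d²=290478325.00)
P3 → Terrace (d²=257046605.00)
P4 → Spur (d²=487833460.00)
P5 → Cove (d²=141259309.00)

Spur, Cove, Terrace, Spur, Cove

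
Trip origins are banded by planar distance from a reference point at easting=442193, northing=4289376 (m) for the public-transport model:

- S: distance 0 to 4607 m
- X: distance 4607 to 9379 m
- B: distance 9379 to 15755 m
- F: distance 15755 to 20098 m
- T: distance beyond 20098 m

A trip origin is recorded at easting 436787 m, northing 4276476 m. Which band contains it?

Distance = √((436787−442193)² + (4276476−4289376)²) = √(29224836.000 + 166410000.000) = 13986.952 m.
9379 ≤ 13986.952 < 15755 → B.

B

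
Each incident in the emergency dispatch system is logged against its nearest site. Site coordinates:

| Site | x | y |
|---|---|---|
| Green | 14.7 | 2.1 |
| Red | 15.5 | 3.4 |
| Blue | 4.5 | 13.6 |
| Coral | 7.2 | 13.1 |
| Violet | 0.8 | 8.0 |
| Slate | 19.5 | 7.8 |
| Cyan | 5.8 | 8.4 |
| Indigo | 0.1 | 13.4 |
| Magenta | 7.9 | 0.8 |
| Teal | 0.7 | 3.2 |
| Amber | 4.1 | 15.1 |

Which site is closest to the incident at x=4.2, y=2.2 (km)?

Teal

Squared distances to each site:
Green: 110.260; Red: 129.130; Blue: 130.050; Coral: 127.810; Violet: 45.200; Slate: 265.450; Cyan: 41.000; Indigo: 142.250; Magenta: 15.650; Teal: 13.250; Amber: 166.420.
Minimum at Teal.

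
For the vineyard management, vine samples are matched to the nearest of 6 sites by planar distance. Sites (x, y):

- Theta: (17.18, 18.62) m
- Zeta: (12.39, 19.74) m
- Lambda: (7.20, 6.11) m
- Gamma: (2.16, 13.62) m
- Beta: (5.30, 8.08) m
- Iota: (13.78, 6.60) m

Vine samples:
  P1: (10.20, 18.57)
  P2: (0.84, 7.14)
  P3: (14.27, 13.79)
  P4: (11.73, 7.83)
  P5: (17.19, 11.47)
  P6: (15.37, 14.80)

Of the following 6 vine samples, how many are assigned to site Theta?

2

P1 → Zeta
P2 → Beta
P3 → Theta
P4 → Iota
P5 → Iota
P6 → Theta
2 of the 6 go to Theta.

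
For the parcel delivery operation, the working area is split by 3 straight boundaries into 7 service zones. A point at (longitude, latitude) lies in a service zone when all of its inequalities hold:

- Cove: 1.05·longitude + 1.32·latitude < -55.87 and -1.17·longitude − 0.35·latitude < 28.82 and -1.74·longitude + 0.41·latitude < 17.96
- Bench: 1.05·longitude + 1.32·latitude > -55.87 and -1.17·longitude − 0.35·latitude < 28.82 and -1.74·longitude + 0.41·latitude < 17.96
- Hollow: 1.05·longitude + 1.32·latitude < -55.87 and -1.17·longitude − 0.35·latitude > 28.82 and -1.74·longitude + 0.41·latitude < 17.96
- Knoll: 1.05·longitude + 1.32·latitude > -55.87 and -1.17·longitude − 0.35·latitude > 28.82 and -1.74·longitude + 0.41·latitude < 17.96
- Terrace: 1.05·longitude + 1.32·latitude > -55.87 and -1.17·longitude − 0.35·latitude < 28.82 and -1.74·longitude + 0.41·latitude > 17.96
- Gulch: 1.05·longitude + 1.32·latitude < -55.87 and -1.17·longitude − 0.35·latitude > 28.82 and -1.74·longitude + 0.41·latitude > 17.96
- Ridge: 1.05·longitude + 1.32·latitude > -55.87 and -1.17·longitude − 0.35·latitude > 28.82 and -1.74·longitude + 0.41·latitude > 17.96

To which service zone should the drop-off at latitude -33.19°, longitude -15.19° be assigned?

Hollow

1.05·-15.19 + 1.32·-33.19 = -59.760, which is < -55.87
-1.17·-15.19 − 0.35·-33.19 = 29.389, which is > 28.82
-1.74·-15.19 + 0.41·-33.19 = 12.823, which is < 17.96
This sign pattern matches Hollow.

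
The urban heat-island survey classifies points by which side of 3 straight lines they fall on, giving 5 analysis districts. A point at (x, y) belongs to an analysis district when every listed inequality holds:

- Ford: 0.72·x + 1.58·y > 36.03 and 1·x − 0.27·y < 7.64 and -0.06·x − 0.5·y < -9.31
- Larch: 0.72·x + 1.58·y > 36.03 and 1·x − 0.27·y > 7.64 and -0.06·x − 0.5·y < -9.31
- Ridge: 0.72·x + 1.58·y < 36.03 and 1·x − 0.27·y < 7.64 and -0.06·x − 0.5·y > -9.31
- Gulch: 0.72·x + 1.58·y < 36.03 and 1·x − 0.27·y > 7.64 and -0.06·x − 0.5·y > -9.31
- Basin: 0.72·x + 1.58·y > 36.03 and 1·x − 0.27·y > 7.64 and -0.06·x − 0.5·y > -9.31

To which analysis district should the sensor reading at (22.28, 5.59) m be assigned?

Gulch

0.72·22.28 + 1.58·5.59 = 24.874, which is < 36.03
1·22.28 − 0.27·5.59 = 20.771, which is > 7.64
-0.06·22.28 − 0.5·5.59 = -4.132, which is > -9.31
This sign pattern matches Gulch.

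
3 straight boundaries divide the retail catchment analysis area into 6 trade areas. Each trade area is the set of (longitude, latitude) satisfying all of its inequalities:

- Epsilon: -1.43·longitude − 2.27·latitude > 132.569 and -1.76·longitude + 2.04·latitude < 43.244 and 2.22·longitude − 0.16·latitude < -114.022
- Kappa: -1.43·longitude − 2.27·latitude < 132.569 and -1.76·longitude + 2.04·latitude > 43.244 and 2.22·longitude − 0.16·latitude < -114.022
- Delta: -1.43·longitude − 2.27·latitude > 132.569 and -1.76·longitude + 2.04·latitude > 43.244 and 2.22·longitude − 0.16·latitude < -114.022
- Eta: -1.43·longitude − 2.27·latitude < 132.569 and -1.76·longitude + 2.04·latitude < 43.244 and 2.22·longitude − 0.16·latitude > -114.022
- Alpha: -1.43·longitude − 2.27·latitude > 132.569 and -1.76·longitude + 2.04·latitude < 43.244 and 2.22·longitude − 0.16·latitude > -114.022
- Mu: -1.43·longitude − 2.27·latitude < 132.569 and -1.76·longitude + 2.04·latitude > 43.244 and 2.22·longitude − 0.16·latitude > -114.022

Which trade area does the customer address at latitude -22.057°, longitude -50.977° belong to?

-1.43·-50.977 − 2.27·-22.057 = 122.966, which is < 132.569
-1.76·-50.977 + 2.04·-22.057 = 44.723, which is > 43.244
2.22·-50.977 − 0.16·-22.057 = -109.640, which is > -114.022
This sign pattern matches Mu.

Mu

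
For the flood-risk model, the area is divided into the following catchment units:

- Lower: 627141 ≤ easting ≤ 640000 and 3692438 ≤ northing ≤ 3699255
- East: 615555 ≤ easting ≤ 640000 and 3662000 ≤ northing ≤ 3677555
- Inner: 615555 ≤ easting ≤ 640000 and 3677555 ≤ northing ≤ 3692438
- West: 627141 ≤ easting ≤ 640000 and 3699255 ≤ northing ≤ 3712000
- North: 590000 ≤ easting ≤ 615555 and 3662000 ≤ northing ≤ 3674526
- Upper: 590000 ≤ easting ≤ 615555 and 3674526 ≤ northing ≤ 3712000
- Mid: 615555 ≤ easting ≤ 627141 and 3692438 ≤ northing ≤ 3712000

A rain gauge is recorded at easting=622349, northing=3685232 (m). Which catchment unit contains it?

Inner

The point has easting = 622349 and northing = 3685232.
Only Inner satisfies 615555 ≤ easting ≤ 640000 and 3677555 ≤ northing ≤ 3692438.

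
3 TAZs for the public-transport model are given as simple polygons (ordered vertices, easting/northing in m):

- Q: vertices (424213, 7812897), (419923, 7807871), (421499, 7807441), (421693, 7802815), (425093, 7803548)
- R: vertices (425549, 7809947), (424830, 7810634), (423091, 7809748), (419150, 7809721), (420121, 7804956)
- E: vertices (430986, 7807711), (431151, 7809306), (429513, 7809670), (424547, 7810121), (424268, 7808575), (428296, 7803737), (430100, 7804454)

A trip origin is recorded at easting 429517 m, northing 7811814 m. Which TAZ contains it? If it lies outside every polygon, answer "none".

none

Cast a ray rightward from (429517, 7811814). For each polygon, the edges (by vertex number in listed order) whose endpoints lie on opposite sides of northing = 7811814, where each meets that height, and whether that is right or left of the point:
Q: 1–2 at easting≈423288.6 (left), 5–1 at easting≈424314.9 (left) → 0 crossings.
R: no edge straddles that height → 0 crossings.
E: no edge straddles that height → 0 crossings.
All counts are even, so the point lies outside every listed polygon.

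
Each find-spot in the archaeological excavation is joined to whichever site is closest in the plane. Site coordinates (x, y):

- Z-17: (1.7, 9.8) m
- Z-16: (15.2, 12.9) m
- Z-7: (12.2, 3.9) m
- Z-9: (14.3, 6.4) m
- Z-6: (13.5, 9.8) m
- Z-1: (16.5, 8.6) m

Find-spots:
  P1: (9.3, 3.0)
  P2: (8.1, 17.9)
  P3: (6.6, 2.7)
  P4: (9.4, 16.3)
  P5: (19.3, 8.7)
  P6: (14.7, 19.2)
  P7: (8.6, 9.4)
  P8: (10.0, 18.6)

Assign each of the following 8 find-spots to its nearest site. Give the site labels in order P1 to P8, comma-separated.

P1 → Z-7 (d²=9.22)
P2 → Z-16 (d²=75.41)
P3 → Z-7 (d²=32.80)
P4 → Z-16 (d²=45.20)
P5 → Z-1 (d²=7.85)
P6 → Z-16 (d²=39.94)
P7 → Z-6 (d²=24.17)
P8 → Z-16 (d²=59.53)

Z-7, Z-16, Z-7, Z-16, Z-1, Z-16, Z-6, Z-16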